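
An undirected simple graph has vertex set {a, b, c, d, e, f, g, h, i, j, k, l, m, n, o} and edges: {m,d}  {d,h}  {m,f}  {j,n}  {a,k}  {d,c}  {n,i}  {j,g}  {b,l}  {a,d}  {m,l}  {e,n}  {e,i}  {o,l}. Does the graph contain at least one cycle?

Yes

|V| = 15, |E| = 14, number of components = 2.
Since 14 > 15 - 2, a cycle must exist; for instance e-n-i-e.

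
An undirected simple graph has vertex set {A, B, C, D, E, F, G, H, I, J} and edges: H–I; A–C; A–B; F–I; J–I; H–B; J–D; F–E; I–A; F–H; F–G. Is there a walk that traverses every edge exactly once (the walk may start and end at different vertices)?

No

Degrees: A:3, B:2, C:1, D:1, E:1, F:4, G:1, H:3, I:4, J:2
Odd-degree vertices: A, C, D, E, G, H (6 total).
With 6 odd-degree vertices (more than two), no single trail can use every edge.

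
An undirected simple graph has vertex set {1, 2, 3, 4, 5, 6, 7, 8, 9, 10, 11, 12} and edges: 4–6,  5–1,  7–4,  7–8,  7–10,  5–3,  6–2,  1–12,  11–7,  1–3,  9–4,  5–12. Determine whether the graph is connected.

Component: {1, 3, 5, 12}
Component: {2, 4, 6, 7, 8, 9, 10, 11}
No edge joins these 2 groups, so the graph is disconnected.

No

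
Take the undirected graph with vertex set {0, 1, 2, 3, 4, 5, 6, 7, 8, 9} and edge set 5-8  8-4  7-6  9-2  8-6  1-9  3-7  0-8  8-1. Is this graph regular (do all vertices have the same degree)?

No

Degrees: 0:1, 1:2, 2:1, 3:1, 4:1, 5:1, 6:2, 7:2, 8:5, 9:2
Vertex 0 has degree 1 while 8 has degree 5, so the graph is not regular.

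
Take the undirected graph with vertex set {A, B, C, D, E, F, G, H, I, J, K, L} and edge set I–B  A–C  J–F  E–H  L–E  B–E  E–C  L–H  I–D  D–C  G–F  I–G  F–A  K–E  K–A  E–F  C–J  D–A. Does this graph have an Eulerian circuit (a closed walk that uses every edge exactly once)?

Degrees: A:4, B:2, C:4, D:3, E:6, F:4, G:2, H:2, I:3, J:2, K:2, L:2
D, I have odd degree; an Eulerian circuit needs every degree to be even, so none exists.

No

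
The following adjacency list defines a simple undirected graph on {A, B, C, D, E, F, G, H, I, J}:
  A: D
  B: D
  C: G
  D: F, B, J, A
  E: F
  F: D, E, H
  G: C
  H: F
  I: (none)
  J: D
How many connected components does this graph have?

Component: {I}
Component: {C, G}
Component: {A, B, D, E, F, H, J}

3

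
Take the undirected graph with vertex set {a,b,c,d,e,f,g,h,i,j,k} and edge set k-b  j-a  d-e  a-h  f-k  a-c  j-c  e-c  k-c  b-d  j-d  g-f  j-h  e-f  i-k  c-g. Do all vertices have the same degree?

Degrees: a:3, b:2, c:5, d:3, e:3, f:3, g:2, h:2, i:1, j:4, k:4
Vertex i has degree 1 while c has degree 5, so the graph is not regular.

No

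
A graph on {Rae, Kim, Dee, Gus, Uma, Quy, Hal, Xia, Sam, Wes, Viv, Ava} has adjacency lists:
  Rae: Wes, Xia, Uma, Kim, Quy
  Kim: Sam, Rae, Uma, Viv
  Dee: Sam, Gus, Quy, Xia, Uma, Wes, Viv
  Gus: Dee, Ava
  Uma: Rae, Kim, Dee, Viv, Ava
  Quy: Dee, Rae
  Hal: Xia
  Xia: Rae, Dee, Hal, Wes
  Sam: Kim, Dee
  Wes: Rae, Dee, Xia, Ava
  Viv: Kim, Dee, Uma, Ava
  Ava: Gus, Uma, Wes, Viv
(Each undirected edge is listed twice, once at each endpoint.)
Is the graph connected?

Yes

A breadth-first search from Rae visits Rae, Xia, Wes, Kim, Uma, Quy, Dee, Hal, Ava, Sam, Viv, Gus — all 12 vertices — so the graph is connected.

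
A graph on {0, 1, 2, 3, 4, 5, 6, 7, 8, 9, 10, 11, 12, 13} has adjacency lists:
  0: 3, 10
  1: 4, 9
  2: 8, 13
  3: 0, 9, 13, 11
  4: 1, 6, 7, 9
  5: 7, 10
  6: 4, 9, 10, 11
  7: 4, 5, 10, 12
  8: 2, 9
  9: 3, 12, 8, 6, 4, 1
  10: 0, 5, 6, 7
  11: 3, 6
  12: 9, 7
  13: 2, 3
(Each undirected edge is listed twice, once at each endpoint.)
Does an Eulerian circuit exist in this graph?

Degrees: 0:2, 1:2, 2:2, 3:4, 4:4, 5:2, 6:4, 7:4, 8:2, 9:6, 10:4, 11:2, 12:2, 13:2
Every vertex has even degree and the edges form a single connected piece, so an Eulerian circuit exists.

Yes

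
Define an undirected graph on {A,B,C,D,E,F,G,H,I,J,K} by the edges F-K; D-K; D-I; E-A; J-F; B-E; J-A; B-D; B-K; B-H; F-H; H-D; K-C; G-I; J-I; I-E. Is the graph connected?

A breadth-first search from A visits A, J, E, I, F, B, D, G, H, K, C — all 11 vertices — so the graph is connected.

Yes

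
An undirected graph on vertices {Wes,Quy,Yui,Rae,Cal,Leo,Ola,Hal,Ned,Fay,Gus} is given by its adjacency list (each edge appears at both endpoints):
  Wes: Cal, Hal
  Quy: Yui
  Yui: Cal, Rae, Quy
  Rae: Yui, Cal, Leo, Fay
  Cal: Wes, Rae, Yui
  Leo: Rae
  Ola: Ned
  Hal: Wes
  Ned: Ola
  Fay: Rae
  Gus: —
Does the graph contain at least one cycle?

The graph has 11 vertices, 9 edges, and 3 connected components.
One cycle is Cal-Rae-Yui-Cal.

Yes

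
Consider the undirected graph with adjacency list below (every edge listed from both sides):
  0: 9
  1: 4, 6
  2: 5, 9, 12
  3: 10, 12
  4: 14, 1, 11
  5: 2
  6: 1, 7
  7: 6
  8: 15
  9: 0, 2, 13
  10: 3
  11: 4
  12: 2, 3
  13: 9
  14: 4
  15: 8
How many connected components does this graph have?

3

Component: {8, 15}
Component: {1, 4, 6, 7, 11, 14}
Component: {0, 2, 3, 5, 9, 10, 12, 13}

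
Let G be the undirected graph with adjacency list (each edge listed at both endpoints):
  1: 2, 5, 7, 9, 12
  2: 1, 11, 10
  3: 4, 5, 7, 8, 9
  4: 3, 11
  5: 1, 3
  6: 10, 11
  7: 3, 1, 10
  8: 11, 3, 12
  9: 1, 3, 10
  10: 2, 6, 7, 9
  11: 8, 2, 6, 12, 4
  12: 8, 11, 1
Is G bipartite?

11-8-12-11 is an odd cycle (length 3), and a bipartite graph can contain only even cycles.

No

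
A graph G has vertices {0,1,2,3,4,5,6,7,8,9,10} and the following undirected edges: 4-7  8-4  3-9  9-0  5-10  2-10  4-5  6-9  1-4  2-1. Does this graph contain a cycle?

Yes

|V| = 11, |E| = 10, number of components = 2.
Since 10 > 11 - 2, a cycle must exist; for instance 1-4-5-10-2-1.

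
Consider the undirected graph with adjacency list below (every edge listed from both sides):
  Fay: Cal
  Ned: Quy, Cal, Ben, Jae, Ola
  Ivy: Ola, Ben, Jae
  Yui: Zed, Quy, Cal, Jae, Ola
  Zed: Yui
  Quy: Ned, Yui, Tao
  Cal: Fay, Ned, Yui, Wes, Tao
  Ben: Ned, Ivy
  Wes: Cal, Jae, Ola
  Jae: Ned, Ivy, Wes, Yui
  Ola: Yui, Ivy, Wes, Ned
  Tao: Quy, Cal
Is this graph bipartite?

Yes

Color {Zed, Quy, Cal, Ben, Jae, Ola} black and {Fay, Ned, Ivy, Yui, Wes, Tao} white. No edge joins two same-colored vertices, so the graph is bipartite.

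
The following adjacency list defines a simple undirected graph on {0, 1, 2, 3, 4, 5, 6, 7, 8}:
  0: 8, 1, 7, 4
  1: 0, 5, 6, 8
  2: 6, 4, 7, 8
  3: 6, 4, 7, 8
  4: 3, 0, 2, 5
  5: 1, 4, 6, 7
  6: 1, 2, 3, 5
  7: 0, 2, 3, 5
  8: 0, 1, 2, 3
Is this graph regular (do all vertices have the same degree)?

Degrees: 0:4, 1:4, 2:4, 3:4, 4:4, 5:4, 6:4, 7:4, 8:4
All degrees equal 4; the graph is regular.

Yes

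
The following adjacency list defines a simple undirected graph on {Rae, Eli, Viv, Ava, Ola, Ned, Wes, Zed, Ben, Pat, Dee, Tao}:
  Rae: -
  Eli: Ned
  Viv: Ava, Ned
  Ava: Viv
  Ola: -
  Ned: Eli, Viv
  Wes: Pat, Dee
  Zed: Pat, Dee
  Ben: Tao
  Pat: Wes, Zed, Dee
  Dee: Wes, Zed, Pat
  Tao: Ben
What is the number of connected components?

5

Component: {Rae}
Component: {Ola}
Component: {Ben, Tao}
Component: {Eli, Viv, Ava, Ned}
Component: {Wes, Zed, Pat, Dee}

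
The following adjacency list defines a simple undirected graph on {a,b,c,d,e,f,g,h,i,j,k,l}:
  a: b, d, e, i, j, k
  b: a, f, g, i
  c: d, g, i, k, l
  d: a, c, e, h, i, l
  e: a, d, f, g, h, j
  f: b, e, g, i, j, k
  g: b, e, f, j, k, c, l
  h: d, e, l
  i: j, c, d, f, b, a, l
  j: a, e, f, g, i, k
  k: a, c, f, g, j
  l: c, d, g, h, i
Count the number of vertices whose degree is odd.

Degrees: a:6, b:4, c:5, d:6, e:6, f:6, g:7, h:3, i:7, j:6, k:5, l:5
Odd-degree vertices: c, g, h, i, k, l.

6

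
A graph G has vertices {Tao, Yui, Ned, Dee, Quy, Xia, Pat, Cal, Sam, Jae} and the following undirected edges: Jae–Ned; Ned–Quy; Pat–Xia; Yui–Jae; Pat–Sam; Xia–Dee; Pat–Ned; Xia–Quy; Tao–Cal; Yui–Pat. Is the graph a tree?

The graph has 10 vertices and 10 edges.
It is not connected, so it is not a tree.

No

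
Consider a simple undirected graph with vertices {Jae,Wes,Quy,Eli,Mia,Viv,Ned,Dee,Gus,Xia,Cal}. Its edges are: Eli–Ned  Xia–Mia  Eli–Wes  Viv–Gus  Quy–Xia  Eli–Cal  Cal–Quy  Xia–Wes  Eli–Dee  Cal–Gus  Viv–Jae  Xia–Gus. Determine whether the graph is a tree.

|V| = 11, |E| = 12.
Connected but with 12 > 10 edges, so it has a cycle and is not a tree.

No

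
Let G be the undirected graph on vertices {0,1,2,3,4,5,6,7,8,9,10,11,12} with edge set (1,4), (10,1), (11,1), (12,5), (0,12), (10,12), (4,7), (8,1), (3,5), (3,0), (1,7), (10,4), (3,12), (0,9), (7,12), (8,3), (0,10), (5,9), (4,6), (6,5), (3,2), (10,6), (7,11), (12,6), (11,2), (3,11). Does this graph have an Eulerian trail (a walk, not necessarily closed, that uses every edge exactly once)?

Yes

Degrees: 0:4, 1:5, 2:2, 3:6, 4:4, 5:4, 6:4, 7:4, 8:2, 9:2, 10:5, 11:4, 12:6
Odd-degree vertices: 1, 10 (2 total).
With 2 odd-degree vertices and all edges in one connected piece, an Eulerian trail exists (from 1 to 10).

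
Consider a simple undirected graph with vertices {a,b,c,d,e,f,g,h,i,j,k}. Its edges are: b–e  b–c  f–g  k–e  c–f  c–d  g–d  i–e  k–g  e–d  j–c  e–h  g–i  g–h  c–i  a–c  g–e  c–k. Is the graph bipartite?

e-g-k-e is an odd cycle (length 3), and a bipartite graph can contain only even cycles.

No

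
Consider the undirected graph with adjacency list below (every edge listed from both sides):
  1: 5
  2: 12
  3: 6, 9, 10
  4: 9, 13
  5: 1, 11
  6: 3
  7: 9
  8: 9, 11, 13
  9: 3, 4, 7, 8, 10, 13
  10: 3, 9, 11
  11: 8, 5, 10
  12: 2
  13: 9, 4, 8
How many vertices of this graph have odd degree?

10

Degrees: 1:1, 2:1, 3:3, 4:2, 5:2, 6:1, 7:1, 8:3, 9:6, 10:3, 11:3, 12:1, 13:3
Odd-degree vertices: 1, 2, 3, 6, 7, 8, 10, 11, 12, 13.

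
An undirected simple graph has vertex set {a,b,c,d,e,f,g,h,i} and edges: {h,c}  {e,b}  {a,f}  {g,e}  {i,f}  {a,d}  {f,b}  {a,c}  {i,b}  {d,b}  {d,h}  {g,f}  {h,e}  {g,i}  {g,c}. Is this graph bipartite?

No

The cycle g-f-i-g has length 3, which is odd, so the graph is not bipartite.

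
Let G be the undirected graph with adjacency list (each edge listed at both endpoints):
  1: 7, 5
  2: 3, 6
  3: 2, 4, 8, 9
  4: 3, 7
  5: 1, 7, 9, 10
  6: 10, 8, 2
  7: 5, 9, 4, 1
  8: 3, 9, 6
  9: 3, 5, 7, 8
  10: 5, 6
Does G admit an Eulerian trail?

Degrees: 1:2, 2:2, 3:4, 4:2, 5:4, 6:3, 7:4, 8:3, 9:4, 10:2
Odd-degree vertices: 6, 8 (2 total).
With 2 odd-degree vertices and all edges in one connected piece, an Eulerian trail exists (from 6 to 8).

Yes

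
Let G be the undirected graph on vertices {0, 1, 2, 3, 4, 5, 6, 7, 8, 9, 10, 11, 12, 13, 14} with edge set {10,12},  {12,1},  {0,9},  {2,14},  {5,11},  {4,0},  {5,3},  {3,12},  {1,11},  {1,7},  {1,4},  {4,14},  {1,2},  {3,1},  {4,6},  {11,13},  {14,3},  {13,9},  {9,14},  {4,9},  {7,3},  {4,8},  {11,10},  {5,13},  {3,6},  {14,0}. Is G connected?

Yes

Starting from 0 and exploring outward reaches every vertex (0, 4, 14, 9, 1, 8, 6, 3, 2, 13, 12, 7, 11, 5, 10); the graph is connected.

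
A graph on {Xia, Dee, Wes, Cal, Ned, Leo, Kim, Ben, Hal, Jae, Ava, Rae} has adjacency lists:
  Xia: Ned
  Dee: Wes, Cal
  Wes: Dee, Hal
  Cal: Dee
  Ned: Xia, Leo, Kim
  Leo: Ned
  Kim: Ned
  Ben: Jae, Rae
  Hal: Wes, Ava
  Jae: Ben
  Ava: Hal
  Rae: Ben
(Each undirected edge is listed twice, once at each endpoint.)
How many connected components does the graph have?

3

Component: {Ben, Jae, Rae}
Component: {Xia, Ned, Leo, Kim}
Component: {Dee, Wes, Cal, Hal, Ava}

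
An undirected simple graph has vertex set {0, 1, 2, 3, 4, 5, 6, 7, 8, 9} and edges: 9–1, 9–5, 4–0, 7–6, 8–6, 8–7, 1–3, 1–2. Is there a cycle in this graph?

|V| = 10, |E| = 8, number of components = 3.
Since 8 > 10 - 3, a cycle must exist; for instance 6-7-8-6.

Yes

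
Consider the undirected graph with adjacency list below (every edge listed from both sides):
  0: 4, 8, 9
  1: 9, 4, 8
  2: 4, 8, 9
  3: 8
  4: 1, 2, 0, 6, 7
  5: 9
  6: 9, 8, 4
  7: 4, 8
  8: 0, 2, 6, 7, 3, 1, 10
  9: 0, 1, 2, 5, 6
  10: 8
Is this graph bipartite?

Partition the vertices as {4, 8, 9} vs {0, 1, 2, 3, 5, 6, 7, 10}. Each listed edge has one endpoint in each part, so the graph is bipartite.

Yes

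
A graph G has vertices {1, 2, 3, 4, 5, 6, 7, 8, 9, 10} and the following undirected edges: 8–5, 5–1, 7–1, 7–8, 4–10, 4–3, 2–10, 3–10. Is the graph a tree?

No

|V| = 10, |E| = 8.
It is not connected, so it is not a tree.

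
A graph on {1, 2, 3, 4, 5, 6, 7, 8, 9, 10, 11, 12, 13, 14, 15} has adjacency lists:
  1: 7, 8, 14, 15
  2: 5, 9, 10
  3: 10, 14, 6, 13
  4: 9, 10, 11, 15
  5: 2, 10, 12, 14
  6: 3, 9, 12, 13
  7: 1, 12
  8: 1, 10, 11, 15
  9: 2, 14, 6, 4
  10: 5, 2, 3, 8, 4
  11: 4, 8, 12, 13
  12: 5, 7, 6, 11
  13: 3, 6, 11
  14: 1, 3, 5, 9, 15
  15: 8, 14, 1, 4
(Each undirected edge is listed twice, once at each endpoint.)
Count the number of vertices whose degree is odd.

4

Degrees: 1:4, 2:3, 3:4, 4:4, 5:4, 6:4, 7:2, 8:4, 9:4, 10:5, 11:4, 12:4, 13:3, 14:5, 15:4
Odd-degree vertices: 2, 10, 13, 14.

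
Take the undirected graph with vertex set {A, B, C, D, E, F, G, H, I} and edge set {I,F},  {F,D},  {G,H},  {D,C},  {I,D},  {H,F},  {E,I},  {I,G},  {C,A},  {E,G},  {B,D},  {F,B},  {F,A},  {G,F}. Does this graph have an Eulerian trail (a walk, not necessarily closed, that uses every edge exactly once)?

Degrees: A:2, B:2, C:2, D:4, E:2, F:6, G:4, H:2, I:4
Odd-degree vertices: none (0 total).
The non-isolated vertices are connected and exactly 0 have odd degree, so an Eulerian trail exists.

Yes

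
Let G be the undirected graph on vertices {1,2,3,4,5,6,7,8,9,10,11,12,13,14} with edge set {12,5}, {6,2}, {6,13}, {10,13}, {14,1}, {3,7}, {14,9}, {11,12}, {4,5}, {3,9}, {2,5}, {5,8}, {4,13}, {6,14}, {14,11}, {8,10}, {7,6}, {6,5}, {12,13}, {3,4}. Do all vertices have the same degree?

No

Degrees: 1:1, 2:2, 3:3, 4:3, 5:5, 6:5, 7:2, 8:2, 9:2, 10:2, 11:2, 12:3, 13:4, 14:4
Degrees are not all equal (e.g. deg(1)=1 but deg(5)=5); not regular.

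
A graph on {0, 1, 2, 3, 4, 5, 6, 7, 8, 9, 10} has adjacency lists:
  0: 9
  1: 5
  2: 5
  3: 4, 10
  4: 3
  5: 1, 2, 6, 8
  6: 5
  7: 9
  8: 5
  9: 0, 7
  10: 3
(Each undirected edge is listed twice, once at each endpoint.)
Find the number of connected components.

Component: {0, 7, 9}
Component: {3, 4, 10}
Component: {1, 2, 5, 6, 8}

3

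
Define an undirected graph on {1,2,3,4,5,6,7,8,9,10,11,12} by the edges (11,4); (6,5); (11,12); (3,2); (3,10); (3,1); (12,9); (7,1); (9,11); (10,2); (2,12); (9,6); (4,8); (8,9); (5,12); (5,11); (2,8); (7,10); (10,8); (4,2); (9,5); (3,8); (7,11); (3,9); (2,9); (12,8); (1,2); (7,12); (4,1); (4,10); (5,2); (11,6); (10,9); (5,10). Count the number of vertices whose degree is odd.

Degrees: 1:4, 2:8, 3:5, 4:5, 5:6, 6:3, 7:4, 8:6, 9:8, 10:7, 11:6, 12:6
Odd-degree vertices: 3, 4, 6, 10.

4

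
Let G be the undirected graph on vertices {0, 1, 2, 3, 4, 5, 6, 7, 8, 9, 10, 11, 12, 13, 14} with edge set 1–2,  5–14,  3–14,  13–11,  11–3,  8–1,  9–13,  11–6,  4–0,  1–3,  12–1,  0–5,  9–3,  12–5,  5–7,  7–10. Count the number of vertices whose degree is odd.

Degrees: 0:2, 1:4, 2:1, 3:4, 4:1, 5:4, 6:1, 7:2, 8:1, 9:2, 10:1, 11:3, 12:2, 13:2, 14:2
Odd-degree vertices: 2, 4, 6, 8, 10, 11.

6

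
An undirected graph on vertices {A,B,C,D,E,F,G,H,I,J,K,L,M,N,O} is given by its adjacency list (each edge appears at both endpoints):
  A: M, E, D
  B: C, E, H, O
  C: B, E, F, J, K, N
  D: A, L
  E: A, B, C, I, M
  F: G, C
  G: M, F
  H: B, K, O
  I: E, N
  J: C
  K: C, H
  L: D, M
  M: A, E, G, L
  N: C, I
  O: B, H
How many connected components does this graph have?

Component: {A, B, C, D, E, F, G, H, I, J, K, L, M, N, O}

1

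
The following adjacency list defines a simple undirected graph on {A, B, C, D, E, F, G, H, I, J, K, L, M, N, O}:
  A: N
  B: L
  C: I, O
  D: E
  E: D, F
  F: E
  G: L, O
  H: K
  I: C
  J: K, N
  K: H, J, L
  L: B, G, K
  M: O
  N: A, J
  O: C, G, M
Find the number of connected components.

2

Component: {D, E, F}
Component: {A, B, C, G, H, I, J, K, L, M, N, O}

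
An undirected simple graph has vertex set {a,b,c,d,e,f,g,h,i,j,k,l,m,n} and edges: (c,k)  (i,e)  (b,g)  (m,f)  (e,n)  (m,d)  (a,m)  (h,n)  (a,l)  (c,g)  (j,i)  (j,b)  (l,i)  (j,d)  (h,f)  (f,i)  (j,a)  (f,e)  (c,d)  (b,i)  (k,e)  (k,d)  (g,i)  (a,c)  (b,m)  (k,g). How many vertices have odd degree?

Degrees: a:4, b:4, c:4, d:4, e:4, f:4, g:4, h:2, i:6, j:4, k:4, l:2, m:4, n:2
Odd-degree vertices: none.

0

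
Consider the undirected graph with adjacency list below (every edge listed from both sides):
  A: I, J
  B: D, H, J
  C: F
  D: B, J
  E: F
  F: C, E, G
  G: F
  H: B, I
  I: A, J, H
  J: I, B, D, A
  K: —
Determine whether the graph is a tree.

|V| = 11, |E| = 11.
It is not connected, so it is not a tree.

No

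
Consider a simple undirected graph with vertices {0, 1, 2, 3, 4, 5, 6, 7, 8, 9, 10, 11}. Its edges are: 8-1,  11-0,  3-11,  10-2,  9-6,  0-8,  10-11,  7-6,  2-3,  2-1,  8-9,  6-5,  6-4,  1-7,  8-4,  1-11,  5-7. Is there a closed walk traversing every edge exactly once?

Degrees: 0:2, 1:4, 2:3, 3:2, 4:2, 5:2, 6:4, 7:3, 8:4, 9:2, 10:2, 11:4
2, 7 have odd degree; an Eulerian circuit needs every degree to be even, so none exists.

No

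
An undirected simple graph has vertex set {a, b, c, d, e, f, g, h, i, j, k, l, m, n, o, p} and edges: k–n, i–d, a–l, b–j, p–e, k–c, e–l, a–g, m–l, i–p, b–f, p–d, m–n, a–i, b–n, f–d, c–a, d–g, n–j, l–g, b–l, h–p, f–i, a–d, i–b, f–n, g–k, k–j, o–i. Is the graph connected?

A breadth-first search from a visits a, l, c, d, i, g, b, e, m, k, f, p, o, j, n, h — all 16 vertices — so the graph is connected.

Yes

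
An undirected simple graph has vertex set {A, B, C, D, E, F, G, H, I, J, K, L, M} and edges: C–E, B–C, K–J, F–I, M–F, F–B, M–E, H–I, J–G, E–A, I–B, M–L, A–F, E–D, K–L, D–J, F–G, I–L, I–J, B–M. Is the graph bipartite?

No

B-F-M-B is an odd cycle (length 3), and a bipartite graph can contain only even cycles.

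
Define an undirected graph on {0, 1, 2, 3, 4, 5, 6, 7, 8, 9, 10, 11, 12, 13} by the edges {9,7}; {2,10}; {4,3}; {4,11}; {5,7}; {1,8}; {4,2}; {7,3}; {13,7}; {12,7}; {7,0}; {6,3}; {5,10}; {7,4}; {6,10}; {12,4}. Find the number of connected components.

Component: {1, 8}
Component: {0, 2, 3, 4, 5, 6, 7, 9, 10, 11, 12, 13}

2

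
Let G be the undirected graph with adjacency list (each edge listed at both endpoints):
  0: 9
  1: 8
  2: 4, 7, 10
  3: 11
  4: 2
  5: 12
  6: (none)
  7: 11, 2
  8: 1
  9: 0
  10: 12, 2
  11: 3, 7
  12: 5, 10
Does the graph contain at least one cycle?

No

|V| = 13, |E| = 9, number of components = 4.
A forest on 13 vertices with 4 components has exactly 9 edges, which matches — so no cycle.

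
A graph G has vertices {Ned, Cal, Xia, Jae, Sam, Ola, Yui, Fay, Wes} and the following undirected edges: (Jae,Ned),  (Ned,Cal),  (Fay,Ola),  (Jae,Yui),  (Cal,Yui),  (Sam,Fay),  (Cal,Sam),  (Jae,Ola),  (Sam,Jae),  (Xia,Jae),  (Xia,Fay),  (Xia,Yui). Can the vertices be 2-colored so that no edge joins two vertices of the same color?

The cycle Jae-Yui-Xia-Jae has length 3, which is odd, so the graph is not bipartite.

No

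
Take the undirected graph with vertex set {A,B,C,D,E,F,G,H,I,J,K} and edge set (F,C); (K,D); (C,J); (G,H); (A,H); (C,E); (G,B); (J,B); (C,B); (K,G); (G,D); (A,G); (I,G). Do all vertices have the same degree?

No

Degrees: A:2, B:3, C:4, D:2, E:1, F:1, G:6, H:2, I:1, J:2, K:2
Degrees are not all equal (e.g. deg(E)=1 but deg(G)=6); not regular.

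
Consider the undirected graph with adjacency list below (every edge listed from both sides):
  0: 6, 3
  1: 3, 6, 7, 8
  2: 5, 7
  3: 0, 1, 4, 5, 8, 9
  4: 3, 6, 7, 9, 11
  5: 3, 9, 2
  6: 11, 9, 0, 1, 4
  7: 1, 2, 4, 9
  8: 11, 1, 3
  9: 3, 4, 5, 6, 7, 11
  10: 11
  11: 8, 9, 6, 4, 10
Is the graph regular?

Degrees: 0:2, 1:4, 2:2, 3:6, 4:5, 5:3, 6:5, 7:4, 8:3, 9:6, 10:1, 11:5
Vertex 10 has degree 1 while 3 has degree 6, so the graph is not regular.

No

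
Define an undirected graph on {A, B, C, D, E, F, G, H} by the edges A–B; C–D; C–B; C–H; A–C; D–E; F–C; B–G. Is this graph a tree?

No

The graph has 8 vertices and 8 edges.
A tree on 8 vertices has exactly 7 edges; this graph has 8, so it contains a cycle and is not a tree.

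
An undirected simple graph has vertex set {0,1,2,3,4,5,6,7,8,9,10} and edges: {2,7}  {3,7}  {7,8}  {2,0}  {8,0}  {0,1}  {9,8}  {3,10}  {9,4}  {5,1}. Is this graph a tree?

|V| = 11, |E| = 10.
It splits into 2 components, so it cannot be a tree.

No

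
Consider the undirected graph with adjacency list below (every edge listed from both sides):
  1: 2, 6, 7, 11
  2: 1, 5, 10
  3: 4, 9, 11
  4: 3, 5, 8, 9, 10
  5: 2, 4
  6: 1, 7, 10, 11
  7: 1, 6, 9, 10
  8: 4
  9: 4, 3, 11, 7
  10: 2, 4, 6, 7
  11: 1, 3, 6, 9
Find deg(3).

3

Neighbors of 3: 4, 9, 11.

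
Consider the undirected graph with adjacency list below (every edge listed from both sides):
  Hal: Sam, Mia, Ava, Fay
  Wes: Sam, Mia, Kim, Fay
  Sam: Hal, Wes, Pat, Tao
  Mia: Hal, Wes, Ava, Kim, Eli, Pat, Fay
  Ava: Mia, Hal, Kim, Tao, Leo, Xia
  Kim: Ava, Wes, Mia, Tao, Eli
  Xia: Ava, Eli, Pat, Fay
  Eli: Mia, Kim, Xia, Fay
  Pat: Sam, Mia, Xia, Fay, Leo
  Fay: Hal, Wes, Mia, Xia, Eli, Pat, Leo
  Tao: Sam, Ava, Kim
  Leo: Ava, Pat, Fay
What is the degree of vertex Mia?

7

Neighbors of Mia: Hal, Wes, Ava, Kim, Eli, Pat, Fay.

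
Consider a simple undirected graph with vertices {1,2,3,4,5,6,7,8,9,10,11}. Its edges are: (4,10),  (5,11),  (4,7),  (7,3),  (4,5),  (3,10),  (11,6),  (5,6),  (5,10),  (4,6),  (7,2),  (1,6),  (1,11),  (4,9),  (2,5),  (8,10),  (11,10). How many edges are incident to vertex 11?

Neighbors of 11: 1, 5, 6, 10.

4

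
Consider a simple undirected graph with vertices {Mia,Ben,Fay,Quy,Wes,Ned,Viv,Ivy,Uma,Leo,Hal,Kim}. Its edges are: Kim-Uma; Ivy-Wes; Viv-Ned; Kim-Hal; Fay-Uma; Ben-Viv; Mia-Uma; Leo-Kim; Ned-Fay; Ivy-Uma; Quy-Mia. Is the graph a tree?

Yes

|V| = 12, |E| = 11.
It is connected with exactly 11 edges, hence acyclic — it is a tree.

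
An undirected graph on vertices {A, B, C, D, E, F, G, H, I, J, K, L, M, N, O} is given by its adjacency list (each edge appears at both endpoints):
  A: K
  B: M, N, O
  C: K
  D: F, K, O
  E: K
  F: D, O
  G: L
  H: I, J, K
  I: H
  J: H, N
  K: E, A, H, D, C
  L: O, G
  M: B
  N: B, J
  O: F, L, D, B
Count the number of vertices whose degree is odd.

Degrees: A:1, B:3, C:1, D:3, E:1, F:2, G:1, H:3, I:1, J:2, K:5, L:2, M:1, N:2, O:4
Odd-degree vertices: A, B, C, D, E, G, H, I, K, M.

10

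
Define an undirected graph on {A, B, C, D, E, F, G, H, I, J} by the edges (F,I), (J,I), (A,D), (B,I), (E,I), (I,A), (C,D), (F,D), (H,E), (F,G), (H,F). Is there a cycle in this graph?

|V| = 10, |E| = 11, number of components = 1.
Since 11 > 10 - 1, a cycle must exist; for instance A-D-F-H-E-I-A.

Yes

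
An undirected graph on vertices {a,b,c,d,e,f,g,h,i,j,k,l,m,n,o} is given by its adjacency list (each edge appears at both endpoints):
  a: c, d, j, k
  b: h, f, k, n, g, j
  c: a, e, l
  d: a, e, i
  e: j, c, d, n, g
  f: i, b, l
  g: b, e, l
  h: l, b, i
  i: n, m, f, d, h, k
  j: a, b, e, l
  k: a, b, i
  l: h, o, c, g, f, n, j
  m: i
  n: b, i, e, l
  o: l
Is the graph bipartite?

A valid 2-coloring puts {c, d, f, g, h, j, k, m, n, o} on one side and {a, b, e, i, l} on the other; every edge crosses between the two sides.

Yes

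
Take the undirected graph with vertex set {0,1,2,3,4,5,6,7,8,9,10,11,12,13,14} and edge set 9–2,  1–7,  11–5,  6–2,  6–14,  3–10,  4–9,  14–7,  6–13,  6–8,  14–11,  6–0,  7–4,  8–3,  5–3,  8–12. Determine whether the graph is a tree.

|V| = 15, |E| = 16.
Connected but with 16 > 14 edges, so it has a cycle and is not a tree.

No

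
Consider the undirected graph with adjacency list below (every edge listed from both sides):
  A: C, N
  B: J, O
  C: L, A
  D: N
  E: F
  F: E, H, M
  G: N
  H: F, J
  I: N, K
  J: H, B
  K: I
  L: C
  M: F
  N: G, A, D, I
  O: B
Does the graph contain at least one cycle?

The graph has 15 vertices, 13 edges, and 2 connected components.
A forest on 15 vertices with 2 components has exactly 13 edges, which matches — so no cycle.

No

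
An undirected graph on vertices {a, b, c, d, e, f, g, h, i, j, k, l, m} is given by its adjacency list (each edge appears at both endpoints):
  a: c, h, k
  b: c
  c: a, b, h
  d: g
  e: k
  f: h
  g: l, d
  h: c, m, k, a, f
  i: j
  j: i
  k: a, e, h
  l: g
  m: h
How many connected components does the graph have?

3

Component: {i, j}
Component: {d, g, l}
Component: {a, b, c, e, f, h, k, m}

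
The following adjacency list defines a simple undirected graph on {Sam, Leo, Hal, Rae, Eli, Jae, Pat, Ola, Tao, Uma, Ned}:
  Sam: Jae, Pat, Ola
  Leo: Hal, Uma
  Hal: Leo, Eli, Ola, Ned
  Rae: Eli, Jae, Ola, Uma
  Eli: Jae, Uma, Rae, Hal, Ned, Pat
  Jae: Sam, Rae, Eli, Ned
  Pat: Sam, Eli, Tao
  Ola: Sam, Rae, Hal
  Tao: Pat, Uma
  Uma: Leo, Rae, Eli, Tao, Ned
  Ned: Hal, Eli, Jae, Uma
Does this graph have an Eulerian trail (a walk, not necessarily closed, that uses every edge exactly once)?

Degrees: Sam:3, Leo:2, Hal:4, Rae:4, Eli:6, Jae:4, Pat:3, Ola:3, Tao:2, Uma:5, Ned:4
Odd-degree vertices: Sam, Pat, Ola, Uma (4 total).
With 4 odd-degree vertices (more than two), no single trail can use every edge.

No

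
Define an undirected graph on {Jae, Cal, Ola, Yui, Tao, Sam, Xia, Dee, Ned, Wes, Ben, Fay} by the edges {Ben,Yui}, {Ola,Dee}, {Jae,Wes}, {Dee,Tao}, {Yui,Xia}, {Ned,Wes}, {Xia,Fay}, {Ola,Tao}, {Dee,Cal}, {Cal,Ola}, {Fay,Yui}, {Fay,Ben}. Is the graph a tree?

|V| = 12, |E| = 12.
It is not connected, so it is not a tree.

No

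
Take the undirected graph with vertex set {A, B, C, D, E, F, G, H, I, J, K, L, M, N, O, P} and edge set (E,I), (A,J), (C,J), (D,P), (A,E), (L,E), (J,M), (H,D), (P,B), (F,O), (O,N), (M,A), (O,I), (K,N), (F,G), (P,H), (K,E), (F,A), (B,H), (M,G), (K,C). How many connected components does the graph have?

2

Component: {B, D, H, P}
Component: {A, C, E, F, G, I, J, K, L, M, N, O}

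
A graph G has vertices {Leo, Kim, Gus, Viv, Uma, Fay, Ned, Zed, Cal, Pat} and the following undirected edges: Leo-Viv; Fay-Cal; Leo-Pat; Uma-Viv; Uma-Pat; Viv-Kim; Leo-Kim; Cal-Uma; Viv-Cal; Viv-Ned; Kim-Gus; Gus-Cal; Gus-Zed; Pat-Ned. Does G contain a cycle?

Yes

|V| = 10, |E| = 14, number of components = 1.
Since 14 > 10 - 1, a cycle must exist; for instance Leo-Viv-Uma-Cal-Gus-Kim-Leo.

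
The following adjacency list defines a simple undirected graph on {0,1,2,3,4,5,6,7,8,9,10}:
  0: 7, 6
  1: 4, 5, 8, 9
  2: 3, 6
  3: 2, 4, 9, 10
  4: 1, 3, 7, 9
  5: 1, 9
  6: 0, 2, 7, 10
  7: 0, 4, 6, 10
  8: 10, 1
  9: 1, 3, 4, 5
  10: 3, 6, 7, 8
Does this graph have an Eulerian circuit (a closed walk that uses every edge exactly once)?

Degrees: 0:2, 1:4, 2:2, 3:4, 4:4, 5:2, 6:4, 7:4, 8:2, 9:4, 10:4
All degrees are even and the non-isolated vertices are connected — an Eulerian circuit exists.

Yes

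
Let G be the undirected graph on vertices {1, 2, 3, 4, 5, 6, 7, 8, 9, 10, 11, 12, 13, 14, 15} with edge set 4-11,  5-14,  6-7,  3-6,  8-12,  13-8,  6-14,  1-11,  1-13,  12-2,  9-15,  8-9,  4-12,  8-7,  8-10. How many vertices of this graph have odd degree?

Degrees: 1:2, 2:1, 3:1, 4:2, 5:1, 6:3, 7:2, 8:5, 9:2, 10:1, 11:2, 12:3, 13:2, 14:2, 15:1
Odd-degree vertices: 2, 3, 5, 6, 8, 10, 12, 15.

8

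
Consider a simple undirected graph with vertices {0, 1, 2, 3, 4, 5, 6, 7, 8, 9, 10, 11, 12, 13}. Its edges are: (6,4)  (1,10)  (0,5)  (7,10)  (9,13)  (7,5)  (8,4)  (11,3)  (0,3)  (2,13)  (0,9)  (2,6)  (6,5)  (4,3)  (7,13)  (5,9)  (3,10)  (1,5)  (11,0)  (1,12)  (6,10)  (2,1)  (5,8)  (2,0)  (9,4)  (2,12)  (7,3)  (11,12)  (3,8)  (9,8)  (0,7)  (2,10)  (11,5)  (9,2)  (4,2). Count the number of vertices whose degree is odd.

6

Degrees: 0:6, 1:4, 2:8, 3:6, 4:5, 5:7, 6:4, 7:5, 8:4, 9:6, 10:5, 11:4, 12:3, 13:3
Odd-degree vertices: 4, 5, 7, 10, 12, 13.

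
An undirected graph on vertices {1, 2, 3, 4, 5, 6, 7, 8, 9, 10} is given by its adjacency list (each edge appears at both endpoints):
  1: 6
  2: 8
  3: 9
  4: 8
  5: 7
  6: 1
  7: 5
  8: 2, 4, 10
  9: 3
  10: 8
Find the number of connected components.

4

Component: {1, 6}
Component: {3, 9}
Component: {5, 7}
Component: {2, 4, 8, 10}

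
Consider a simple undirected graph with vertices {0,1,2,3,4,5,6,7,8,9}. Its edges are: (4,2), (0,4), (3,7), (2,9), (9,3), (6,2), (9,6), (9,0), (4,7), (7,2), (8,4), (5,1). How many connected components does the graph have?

Component: {1, 5}
Component: {0, 2, 3, 4, 6, 7, 8, 9}

2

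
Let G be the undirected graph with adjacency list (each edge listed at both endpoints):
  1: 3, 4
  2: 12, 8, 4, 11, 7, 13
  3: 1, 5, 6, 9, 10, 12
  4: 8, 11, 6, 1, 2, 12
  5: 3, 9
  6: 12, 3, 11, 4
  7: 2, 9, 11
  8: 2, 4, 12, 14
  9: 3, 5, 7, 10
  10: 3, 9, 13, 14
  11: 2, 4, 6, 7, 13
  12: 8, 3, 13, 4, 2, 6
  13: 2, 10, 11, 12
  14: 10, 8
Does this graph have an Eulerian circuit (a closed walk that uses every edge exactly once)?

No

Degrees: 1:2, 2:6, 3:6, 4:6, 5:2, 6:4, 7:3, 8:4, 9:4, 10:4, 11:5, 12:6, 13:4, 14:2
Vertices with odd degree: 7, 11. An Eulerian circuit requires all degrees even.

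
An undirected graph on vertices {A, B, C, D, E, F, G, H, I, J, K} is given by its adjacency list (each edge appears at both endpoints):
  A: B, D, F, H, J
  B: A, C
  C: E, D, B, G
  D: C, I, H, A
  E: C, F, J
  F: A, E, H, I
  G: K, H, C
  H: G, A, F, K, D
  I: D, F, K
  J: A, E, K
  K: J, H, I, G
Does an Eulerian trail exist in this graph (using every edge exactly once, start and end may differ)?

No

Degrees: A:5, B:2, C:4, D:4, E:3, F:4, G:3, H:5, I:3, J:3, K:4
Odd-degree vertices: A, E, G, H, I, J (6 total).
An Eulerian trail requires 0 or 2 odd-degree vertices; here there are 6.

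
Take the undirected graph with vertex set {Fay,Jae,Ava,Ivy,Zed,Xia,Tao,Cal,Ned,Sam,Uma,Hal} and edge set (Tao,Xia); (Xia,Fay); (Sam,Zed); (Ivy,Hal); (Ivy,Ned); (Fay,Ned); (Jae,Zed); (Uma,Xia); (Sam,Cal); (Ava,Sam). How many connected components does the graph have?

2

Component: {Jae, Ava, Zed, Cal, Sam}
Component: {Fay, Ivy, Xia, Tao, Ned, Uma, Hal}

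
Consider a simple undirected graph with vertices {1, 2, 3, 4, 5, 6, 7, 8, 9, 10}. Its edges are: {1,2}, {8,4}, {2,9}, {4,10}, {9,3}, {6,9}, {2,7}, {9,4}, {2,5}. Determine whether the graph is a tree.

Yes

The graph has 10 vertices and 9 edges.
It is connected with exactly 9 edges, hence acyclic — it is a tree.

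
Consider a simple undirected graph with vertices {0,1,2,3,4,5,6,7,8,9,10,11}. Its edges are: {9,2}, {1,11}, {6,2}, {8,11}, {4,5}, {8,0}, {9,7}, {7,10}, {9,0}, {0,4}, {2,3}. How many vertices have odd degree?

8

Degrees: 0:3, 1:1, 2:3, 3:1, 4:2, 5:1, 6:1, 7:2, 8:2, 9:3, 10:1, 11:2
Odd-degree vertices: 0, 1, 2, 3, 5, 6, 9, 10.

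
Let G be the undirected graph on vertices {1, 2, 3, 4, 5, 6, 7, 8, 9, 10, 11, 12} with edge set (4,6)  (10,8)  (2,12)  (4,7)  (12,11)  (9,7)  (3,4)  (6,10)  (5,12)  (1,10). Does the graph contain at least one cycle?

No

The graph has 12 vertices, 10 edges, and 2 connected components.
A forest on 12 vertices with 2 components has exactly 10 edges, which matches — so no cycle.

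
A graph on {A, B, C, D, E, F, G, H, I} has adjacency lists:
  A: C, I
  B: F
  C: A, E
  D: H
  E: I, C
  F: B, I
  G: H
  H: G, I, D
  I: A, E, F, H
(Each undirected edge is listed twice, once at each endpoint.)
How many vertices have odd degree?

Degrees: A:2, B:1, C:2, D:1, E:2, F:2, G:1, H:3, I:4
Odd-degree vertices: B, D, G, H.

4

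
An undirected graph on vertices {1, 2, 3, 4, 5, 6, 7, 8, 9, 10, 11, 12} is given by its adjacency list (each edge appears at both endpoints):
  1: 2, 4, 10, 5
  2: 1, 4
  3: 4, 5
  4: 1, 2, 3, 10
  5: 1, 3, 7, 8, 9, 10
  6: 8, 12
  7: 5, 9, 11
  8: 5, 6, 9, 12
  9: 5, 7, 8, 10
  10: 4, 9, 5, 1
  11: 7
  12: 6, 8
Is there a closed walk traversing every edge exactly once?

No

Degrees: 1:4, 2:2, 3:2, 4:4, 5:6, 6:2, 7:3, 8:4, 9:4, 10:4, 11:1, 12:2
Vertices with odd degree: 7, 11. An Eulerian circuit requires all degrees even.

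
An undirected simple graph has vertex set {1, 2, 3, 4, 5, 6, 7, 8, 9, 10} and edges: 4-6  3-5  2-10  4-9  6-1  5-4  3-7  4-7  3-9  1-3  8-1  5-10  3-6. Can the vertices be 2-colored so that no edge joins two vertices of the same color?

No

The cycle 3-1-6-3 has length 3, which is odd, so the graph is not bipartite.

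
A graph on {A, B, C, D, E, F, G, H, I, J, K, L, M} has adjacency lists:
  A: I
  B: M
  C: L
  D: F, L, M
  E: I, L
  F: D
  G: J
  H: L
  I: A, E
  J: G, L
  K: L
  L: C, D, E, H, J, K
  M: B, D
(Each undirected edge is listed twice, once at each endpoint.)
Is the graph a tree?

Yes

|V| = 13, |E| = 12.
It is connected with exactly 12 edges, hence acyclic — it is a tree.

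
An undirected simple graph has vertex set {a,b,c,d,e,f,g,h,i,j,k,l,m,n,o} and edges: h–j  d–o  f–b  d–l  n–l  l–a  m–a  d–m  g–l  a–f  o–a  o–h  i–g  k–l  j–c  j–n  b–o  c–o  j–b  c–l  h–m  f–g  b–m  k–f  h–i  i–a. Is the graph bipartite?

Partition the vertices as {e, f, i, j, l, m, o} vs {a, b, c, d, g, h, k, n}. Each listed edge has one endpoint in each part, so the graph is bipartite.

Yes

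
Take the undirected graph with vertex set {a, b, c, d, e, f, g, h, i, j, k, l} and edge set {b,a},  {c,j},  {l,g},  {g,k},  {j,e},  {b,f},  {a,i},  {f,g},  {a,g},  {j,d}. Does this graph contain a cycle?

Yes

The graph has 12 vertices, 10 edges, and 3 connected components.
One cycle is a-b-f-g-a.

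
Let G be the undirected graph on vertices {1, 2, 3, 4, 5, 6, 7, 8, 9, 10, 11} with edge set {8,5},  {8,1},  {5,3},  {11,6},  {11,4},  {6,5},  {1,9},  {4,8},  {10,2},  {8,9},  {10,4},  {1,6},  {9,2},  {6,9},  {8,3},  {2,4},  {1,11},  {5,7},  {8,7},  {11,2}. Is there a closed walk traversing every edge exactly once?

Yes

Degrees: 1:4, 2:4, 3:2, 4:4, 5:4, 6:4, 7:2, 8:6, 9:4, 10:2, 11:4
All degrees are even and the non-isolated vertices are connected — an Eulerian circuit exists.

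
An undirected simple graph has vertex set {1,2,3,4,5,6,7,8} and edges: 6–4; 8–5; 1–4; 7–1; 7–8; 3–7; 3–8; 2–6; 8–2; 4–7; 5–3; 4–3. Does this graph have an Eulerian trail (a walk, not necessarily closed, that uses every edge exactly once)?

Degrees: 1:2, 2:2, 3:4, 4:4, 5:2, 6:2, 7:4, 8:4
Odd-degree vertices: none (0 total).
With 0 odd-degree vertices and all edges in one connected piece, an Eulerian trail exists.

Yes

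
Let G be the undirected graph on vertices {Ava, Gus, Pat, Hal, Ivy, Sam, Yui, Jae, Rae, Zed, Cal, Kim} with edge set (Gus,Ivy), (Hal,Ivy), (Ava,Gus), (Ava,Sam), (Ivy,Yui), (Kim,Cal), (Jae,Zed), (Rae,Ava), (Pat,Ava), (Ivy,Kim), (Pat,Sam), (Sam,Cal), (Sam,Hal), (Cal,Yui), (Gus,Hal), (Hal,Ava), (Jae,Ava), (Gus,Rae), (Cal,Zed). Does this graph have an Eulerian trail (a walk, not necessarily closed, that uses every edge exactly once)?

Yes

Degrees: Ava:6, Gus:4, Pat:2, Hal:4, Ivy:4, Sam:4, Yui:2, Jae:2, Rae:2, Zed:2, Cal:4, Kim:2
Odd-degree vertices: none (0 total).
The non-isolated vertices are connected and exactly 0 have odd degree, so an Eulerian trail exists.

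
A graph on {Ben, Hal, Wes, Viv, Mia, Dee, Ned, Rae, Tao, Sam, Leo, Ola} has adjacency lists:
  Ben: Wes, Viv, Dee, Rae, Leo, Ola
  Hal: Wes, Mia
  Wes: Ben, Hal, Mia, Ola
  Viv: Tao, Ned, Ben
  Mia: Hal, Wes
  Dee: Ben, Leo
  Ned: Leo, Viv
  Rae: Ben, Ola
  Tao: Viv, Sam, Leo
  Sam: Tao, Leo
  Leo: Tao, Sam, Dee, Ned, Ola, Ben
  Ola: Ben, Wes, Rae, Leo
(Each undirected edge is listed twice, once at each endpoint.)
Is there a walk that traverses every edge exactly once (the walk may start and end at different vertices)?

Yes

Degrees: Ben:6, Hal:2, Wes:4, Viv:3, Mia:2, Dee:2, Ned:2, Rae:2, Tao:3, Sam:2, Leo:6, Ola:4
Odd-degree vertices: Viv, Tao (2 total).
With 2 odd-degree vertices and all edges in one connected piece, an Eulerian trail exists (from Viv to Tao).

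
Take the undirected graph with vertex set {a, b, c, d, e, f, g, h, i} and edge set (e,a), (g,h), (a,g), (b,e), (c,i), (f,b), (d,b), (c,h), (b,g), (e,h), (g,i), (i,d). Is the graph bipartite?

Yes

A valid 2-coloring puts {c, d, e, f, g} on one side and {a, b, h, i} on the other; every edge crosses between the two sides.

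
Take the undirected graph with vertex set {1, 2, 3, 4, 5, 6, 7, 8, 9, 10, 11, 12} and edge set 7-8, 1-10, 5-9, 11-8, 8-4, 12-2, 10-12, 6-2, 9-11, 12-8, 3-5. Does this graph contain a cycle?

No

The graph has 12 vertices, 11 edges, and 1 connected component.
A forest on 12 vertices with 1 component has exactly 11 edges, which matches — so no cycle.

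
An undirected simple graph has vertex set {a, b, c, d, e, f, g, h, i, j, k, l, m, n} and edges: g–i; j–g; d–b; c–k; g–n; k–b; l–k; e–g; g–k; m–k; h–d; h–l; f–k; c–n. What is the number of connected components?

2

Component: {a}
Component: {b, c, d, e, f, g, h, i, j, k, l, m, n}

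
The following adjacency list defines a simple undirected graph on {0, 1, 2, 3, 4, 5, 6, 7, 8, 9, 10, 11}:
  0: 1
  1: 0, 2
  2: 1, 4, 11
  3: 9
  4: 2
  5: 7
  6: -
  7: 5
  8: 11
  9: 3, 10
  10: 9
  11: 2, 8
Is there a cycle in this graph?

No

|V| = 12, |E| = 8, number of components = 4.
A forest on 12 vertices with 4 components has exactly 8 edges, which matches — so no cycle.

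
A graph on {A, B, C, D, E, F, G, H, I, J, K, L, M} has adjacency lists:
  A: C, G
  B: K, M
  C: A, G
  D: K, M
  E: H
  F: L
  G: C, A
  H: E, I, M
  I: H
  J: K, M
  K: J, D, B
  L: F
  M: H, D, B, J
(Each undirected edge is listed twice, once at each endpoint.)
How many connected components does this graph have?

3

Component: {F, L}
Component: {A, C, G}
Component: {B, D, E, H, I, J, K, M}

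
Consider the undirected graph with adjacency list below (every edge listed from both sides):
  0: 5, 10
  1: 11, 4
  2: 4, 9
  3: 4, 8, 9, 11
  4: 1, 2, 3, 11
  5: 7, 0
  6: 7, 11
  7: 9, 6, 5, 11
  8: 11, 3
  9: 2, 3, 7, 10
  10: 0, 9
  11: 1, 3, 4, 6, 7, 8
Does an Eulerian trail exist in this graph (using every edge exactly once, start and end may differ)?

Degrees: 0:2, 1:2, 2:2, 3:4, 4:4, 5:2, 6:2, 7:4, 8:2, 9:4, 10:2, 11:6
Odd-degree vertices: none (0 total).
The non-isolated vertices are connected and exactly 0 have odd degree, so an Eulerian trail exists.

Yes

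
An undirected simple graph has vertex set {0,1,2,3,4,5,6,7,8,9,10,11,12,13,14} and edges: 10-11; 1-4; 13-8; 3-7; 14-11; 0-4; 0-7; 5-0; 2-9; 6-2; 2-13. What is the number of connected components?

4

Component: {12}
Component: {10, 11, 14}
Component: {2, 6, 8, 9, 13}
Component: {0, 1, 3, 4, 5, 7}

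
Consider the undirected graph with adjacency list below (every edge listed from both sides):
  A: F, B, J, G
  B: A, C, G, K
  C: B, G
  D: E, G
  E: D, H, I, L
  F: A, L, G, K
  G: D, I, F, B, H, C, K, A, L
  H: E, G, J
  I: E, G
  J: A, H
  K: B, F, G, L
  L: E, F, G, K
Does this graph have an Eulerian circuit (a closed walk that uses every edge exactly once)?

Degrees: A:4, B:4, C:2, D:2, E:4, F:4, G:9, H:3, I:2, J:2, K:4, L:4
Vertices with odd degree: G, H. An Eulerian circuit requires all degrees even.

No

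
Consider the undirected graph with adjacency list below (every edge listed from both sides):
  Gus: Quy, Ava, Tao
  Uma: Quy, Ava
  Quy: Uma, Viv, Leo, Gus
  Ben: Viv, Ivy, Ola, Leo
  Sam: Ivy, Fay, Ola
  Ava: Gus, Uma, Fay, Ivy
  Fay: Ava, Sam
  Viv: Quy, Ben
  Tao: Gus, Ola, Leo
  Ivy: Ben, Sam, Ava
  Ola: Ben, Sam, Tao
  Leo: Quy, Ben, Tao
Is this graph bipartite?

Yes

Color {Quy, Ben, Sam, Ava, Tao} black and {Gus, Uma, Fay, Viv, Ivy, Ola, Leo} white. No edge joins two same-colored vertices, so the graph is bipartite.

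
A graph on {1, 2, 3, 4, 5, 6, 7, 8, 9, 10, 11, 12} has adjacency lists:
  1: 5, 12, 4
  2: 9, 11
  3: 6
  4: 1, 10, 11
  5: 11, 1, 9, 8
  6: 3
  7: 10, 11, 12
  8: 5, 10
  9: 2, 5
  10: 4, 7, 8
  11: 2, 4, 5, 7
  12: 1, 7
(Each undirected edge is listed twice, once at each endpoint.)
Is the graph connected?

No

Component: {3, 6}
Component: {1, 2, 4, 5, 7, 8, 9, 10, 11, 12}
There are 2 separate components, so the graph is not connected.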